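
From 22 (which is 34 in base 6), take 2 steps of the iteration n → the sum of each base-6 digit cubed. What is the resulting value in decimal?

22 = (3,4)_6 → 3³ + 4³ = 91
91 = (2,3,1)_6 → 2³ + 3³ + 1³ = 36

36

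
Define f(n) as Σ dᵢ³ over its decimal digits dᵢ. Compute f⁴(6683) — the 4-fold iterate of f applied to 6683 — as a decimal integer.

371

6683 → 6³ + 6³ + 8³ + 3³ = 216 + 216 + 512 + 27 = 971
971 → 9³ + 7³ + 1³ = 729 + 343 + 1 = 1073
1073 → 1³ + 0³ + 7³ + 3³ = 1 + 0 + 343 + 27 = 371
371 → 3³ + 7³ + 1³ = 27 + 343 + 1 = 371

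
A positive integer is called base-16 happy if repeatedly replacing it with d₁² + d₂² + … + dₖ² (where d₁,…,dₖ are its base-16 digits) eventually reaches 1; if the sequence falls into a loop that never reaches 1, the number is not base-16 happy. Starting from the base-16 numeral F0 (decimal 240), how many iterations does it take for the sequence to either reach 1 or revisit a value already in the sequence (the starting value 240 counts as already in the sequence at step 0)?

9

240 = (15,0)_16 → 15² + 0² = 225
225 = (14,1)_16 → 14² + 1² = 197
197 = (12,5)_16 → 12² + 5² = 169
169 = (10,9)_16 → 10² + 9² = 181
181 = (11,5)_16 → 11² + 5² = 146
146 = (9,2)_16 → 9² + 2² = 85
85 = (5,5)_16 → 5² + 5² = 50
50 = (3,2)_16 → 3² + 2² = 13
13 = (13)_16 → 13² = 169  — 169 repeats.
That took 9 steps.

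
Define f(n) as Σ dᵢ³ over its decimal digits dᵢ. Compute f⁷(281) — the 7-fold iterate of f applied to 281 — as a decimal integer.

281 → 2³ + 8³ + 1³ = 8 + 512 + 1 = 521
521 → 5³ + 2³ + 1³ = 125 + 8 + 1 = 134
134 → 1³ + 3³ + 4³ = 1 + 27 + 64 = 92
92 → 9³ + 2³ = 729 + 8 = 737
737 → 7³ + 3³ + 7³ = 343 + 27 + 343 = 713
713 → 7³ + 1³ + 3³ = 343 + 1 + 27 = 371
371 → 3³ + 7³ + 1³ = 27 + 343 + 1 = 371

371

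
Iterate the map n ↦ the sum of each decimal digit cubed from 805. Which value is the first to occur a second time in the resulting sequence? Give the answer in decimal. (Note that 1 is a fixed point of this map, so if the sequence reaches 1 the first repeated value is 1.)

370

805 → 8³ + 0³ + 5³ = 512 + 0 + 125 = 637
637 → 6³ + 3³ + 7³ = 216 + 27 + 343 = 586
586 → 5³ + 8³ + 6³ = 125 + 512 + 216 = 853
853 → 8³ + 5³ + 3³ = 512 + 125 + 27 = 664
664 → 6³ + 6³ + 4³ = 216 + 216 + 64 = 496
496 → 4³ + 9³ + 6³ = 64 + 729 + 216 = 1009
1009 → 1³ + 0³ + 0³ + 9³ = 1 + 0 + 0 + 729 = 730
730 → 7³ + 3³ + 0³ = 343 + 27 + 0 = 370
370 → 3³ + 7³ + 0³ = 27 + 343 + 0 = 370  — 370 already appeared earlier.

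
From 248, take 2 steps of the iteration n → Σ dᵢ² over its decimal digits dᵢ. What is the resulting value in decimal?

248 → 2² + 4² + 8² = 84
84 → 8² + 4² = 80

80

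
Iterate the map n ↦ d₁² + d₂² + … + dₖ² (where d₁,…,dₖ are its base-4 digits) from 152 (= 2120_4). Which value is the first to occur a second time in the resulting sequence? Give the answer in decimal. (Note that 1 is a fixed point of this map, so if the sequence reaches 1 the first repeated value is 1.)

152 = (2,1,2,0)_4 → 9
9 = (2,1)_4 → 5
5 = (1,1)_4 → 2
2 = (2)_4 → 4
4 = (1,0)_4 → 1  — reached the fixed point 1.
1 → 1, so 1 is the first repeated value.

1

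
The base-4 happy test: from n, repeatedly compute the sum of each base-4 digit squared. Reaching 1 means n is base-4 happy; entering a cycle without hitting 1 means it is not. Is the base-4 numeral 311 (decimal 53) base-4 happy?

53 = (3,1,1)_4 → 3² + 1² + 1² = 11
11 = (2,3)_4 → 2² + 3² = 13
13 = (3,1)_4 → 3² + 1² = 10
10 = (2,2)_4 → 2² + 2² = 8
8 = (2,0)_4 → 2² + 0² = 4
4 = (1,0)_4 → 1² + 0² = 1  — reached 1.

base-4 happy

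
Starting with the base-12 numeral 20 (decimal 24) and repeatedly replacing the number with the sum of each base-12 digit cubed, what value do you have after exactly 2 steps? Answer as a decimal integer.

24 = (2,0)_12 → 2³ + 0³ = 8
8 = (8)_12 → 8³ = 512

512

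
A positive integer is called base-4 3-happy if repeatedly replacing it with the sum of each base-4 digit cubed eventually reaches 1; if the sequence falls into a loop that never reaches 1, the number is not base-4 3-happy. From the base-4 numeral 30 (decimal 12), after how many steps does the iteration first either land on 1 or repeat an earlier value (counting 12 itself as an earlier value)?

12 = (3,0)_4 → 3³ + 0³ = 27 + 0 = 27
27 = (1,2,3)_4 → 1³ + 2³ + 3³ = 1 + 8 + 27 = 36
36 = (2,1,0)_4 → 2³ + 1³ + 0³ = 8 + 1 + 0 = 9
9 = (2,1)_4 → 2³ + 1³ = 8 + 1 = 9  — 9 repeats.
That took 4 steps.

4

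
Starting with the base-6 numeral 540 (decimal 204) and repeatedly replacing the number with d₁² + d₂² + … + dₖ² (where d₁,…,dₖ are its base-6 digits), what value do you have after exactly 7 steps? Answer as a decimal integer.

204 = (5,4,0)_6 → 5² + 4² + 0² = 41
41 = (1,0,5)_6 → 1² + 0² + 5² = 26
26 = (4,2)_6 → 4² + 2² = 20
20 = (3,2)_6 → 3² + 2² = 13
13 = (2,1)_6 → 2² + 1² = 5
5 = (5)_6 → 5² = 25
25 = (4,1)_6 → 4² + 1² = 17

17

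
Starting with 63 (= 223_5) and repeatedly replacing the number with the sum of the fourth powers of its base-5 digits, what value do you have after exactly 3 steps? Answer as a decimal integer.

63 = (2,2,3)_5 → 2⁴ + 2⁴ + 3⁴ = 113
113 = (4,2,3)_5 → 4⁴ + 2⁴ + 3⁴ = 353
353 = (2,4,0,3)_5 → 2⁴ + 4⁴ + 0⁴ + 3⁴ = 353

353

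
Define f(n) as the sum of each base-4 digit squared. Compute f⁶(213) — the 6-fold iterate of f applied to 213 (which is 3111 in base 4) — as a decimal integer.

213 = (3,1,1,1)_4 → 3² + 1² + 1² + 1² = 12
12 = (3,0)_4 → 3² + 0² = 9
9 = (2,1)_4 → 2² + 1² = 5
5 = (1,1)_4 → 1² + 1² = 2
2 = (2)_4 → 2² = 4
4 = (1,0)_4 → 1² + 0² = 1

1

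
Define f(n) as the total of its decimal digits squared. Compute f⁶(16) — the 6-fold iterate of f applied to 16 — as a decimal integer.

20

16 → 1² + 6² = 37
37 → 3² + 7² = 58
58 → 5² + 8² = 89
89 → 8² + 9² = 145
145 → 1² + 4² + 5² = 42
42 → 4² + 2² = 20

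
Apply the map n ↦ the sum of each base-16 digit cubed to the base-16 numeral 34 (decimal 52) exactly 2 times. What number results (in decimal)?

52 = (3,4)_16 → 3³ + 4³ = 27 + 64 = 91
91 = (5,11)_16 → 5³ + 11³ = 125 + 1331 = 1456

1456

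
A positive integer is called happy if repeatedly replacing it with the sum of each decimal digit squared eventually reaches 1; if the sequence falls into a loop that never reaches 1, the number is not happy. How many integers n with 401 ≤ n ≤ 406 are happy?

401: 401 → 17 → 50 → 25 → 29 → 85 → 89 → 145 → 42 → 20 → 4 → 16 → 37 → 58 → 89  — not happy
402: 402 → 20 → 4 → 16 → 37 → 58 → 89 → 145 → 42 → 20  — not happy
403: 403 → 25 → 29 → 85 → 89 → 145 → 42 → 20 → 4 → 16 → 37 → 58 → 89  — not happy
404: 404 → 32 → 13 → 10 → 1  — happy
405: 405 → 41 → 17 → 50 → 25 → 29 → 85 → 89 → 145 → 42 → 20 → 4 → 16 → 37 → 58 → 89  — not happy
406: 406 → 52 → 29 → 85 → 89 → 145 → 42 → 20 → 4 → 16 → 37 → 58 → 89  — not happy
happy: 404

1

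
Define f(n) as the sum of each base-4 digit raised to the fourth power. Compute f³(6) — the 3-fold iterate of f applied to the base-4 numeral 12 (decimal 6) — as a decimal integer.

6 = (1,2)_4 → 1⁴ + 2⁴ = 1 + 16 = 17
17 = (1,0,1)_4 → 1⁴ + 0⁴ + 1⁴ = 1 + 0 + 1 = 2
2 = (2)_4 → 2⁴ = 16

16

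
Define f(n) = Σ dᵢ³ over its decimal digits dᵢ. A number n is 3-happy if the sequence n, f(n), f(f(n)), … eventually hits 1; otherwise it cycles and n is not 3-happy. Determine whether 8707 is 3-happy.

3-happy

8707 → 1198
1198 → 1243
1243 → 100
100 → 1  — reached 1.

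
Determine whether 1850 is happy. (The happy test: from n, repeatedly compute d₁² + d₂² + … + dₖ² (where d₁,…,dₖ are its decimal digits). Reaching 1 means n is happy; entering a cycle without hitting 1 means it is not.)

not happy

1850 → 90
90 → 81
81 → 65
65 → 61
61 → 37
37 → 58
58 → 89
89 → 145
145 → 42
42 → 20
20 → 4
4 → 16
16 → 37  — 37 already seen; the sequence cycles without reaching 1.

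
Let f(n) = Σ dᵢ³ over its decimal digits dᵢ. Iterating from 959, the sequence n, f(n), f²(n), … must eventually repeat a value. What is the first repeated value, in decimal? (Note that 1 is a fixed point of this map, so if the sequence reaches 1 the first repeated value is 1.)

371

959 → 9³ + 5³ + 9³ = 729 + 125 + 729 = 1583
1583 → 1³ + 5³ + 8³ + 3³ = 1 + 125 + 512 + 27 = 665
665 → 6³ + 6³ + 5³ = 216 + 216 + 125 = 557
557 → 5³ + 5³ + 7³ = 125 + 125 + 343 = 593
593 → 5³ + 9³ + 3³ = 125 + 729 + 27 = 881
881 → 8³ + 8³ + 1³ = 512 + 512 + 1 = 1025
1025 → 1³ + 0³ + 2³ + 5³ = 1 + 0 + 8 + 125 = 134
134 → 1³ + 3³ + 4³ = 1 + 27 + 64 = 92
92 → 9³ + 2³ = 729 + 8 = 737
737 → 7³ + 3³ + 7³ = 343 + 27 + 343 = 713
713 → 7³ + 1³ + 3³ = 343 + 1 + 27 = 371
371 → 3³ + 7³ + 1³ = 27 + 343 + 1 = 371  — 371 already appeared earlier.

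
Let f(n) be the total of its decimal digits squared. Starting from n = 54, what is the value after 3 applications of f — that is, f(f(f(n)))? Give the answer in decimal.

54 → 5² + 4² = 25 + 16 = 41
41 → 4² + 1² = 16 + 1 = 17
17 → 1² + 7² = 1 + 49 = 50

50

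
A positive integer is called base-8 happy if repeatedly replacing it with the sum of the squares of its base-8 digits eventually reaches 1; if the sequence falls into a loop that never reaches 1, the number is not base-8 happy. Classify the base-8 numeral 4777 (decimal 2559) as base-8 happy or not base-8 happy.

not base-8 happy

2559 = (4,7,7,7)_8 → 4² + 7² + 7² + 7² = 163
163 = (2,4,3)_8 → 2² + 4² + 3² = 29
29 = (3,5)_8 → 3² + 5² = 34
34 = (4,2)_8 → 4² + 2² = 20
20 = (2,4)_8 → 2² + 4² = 20  — 20 already seen; the sequence cycles without reaching 1.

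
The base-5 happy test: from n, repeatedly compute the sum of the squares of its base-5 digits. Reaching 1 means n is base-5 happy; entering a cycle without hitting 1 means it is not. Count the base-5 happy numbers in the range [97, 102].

97: 97 → 29 → 17 → 13 → 13  (repeats 13)
98: 98 → 34 → 18 → 18  (repeats 18)
99: 99 → 41 → 11 → 5 → 1  (reaches 1)
100: 100 → 16 → 10 → 4 → 16  (repeats 16)
101: 101 → 17 → 13 → 13  (repeats 13)
102: 102 → 20 → 16 → 10 → 4 → 16  (repeats 16)
base-5 happy: 99

1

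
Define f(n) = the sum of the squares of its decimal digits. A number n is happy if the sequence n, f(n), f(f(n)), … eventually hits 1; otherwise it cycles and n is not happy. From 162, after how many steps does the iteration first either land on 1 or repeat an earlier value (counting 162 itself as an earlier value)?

162 → 1² + 6² + 2² = 1 + 36 + 4 = 41
41 → 4² + 1² = 16 + 1 = 17
17 → 1² + 7² = 1 + 49 = 50
50 → 5² + 0² = 25 + 0 = 25
25 → 2² + 5² = 4 + 25 = 29
29 → 2² + 9² = 4 + 81 = 85
85 → 8² + 5² = 64 + 25 = 89
89 → 8² + 9² = 64 + 81 = 145
145 → 1² + 4² + 5² = 1 + 16 + 25 = 42
42 → 4² + 2² = 16 + 4 = 20
20 → 2² + 0² = 4 + 0 = 4
4 → 4² = 16
16 → 1² + 6² = 1 + 36 = 37
37 → 3² + 7² = 9 + 49 = 58
58 → 5² + 8² = 25 + 64 = 89  — 89 repeats.
That took 15 steps.

15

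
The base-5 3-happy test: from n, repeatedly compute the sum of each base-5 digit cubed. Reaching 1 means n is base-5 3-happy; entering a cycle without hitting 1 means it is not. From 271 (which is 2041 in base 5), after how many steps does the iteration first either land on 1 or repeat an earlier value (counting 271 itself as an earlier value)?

271 = (2,0,4,1)_5 → 73
73 = (2,4,3)_5 → 99
99 = (3,4,4)_5 → 155
155 = (1,1,1,0)_5 → 3
3 = (3)_5 → 27
27 = (1,0,2)_5 → 9
9 = (1,4)_5 → 65
65 = (2,3,0)_5 → 35
35 = (1,2,0)_5 → 9  — 9 repeats.
That took 9 steps.

9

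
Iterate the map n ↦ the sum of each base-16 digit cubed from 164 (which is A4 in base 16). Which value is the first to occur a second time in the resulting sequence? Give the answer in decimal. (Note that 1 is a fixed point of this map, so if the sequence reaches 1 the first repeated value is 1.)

164 = (10,4)_16 → 10³ + 4³ = 1000 + 64 = 1064
1064 = (4,2,8)_16 → 4³ + 2³ + 8³ = 64 + 8 + 512 = 584
584 = (2,4,8)_16 → 2³ + 4³ + 8³ = 8 + 64 + 512 = 584  — 584 already appeared earlier.

584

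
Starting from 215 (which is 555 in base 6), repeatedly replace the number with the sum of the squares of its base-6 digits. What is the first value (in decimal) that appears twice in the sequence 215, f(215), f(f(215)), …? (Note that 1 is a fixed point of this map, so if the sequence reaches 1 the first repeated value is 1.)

13

215 = (5,5,5)_6 → 5² + 5² + 5² = 25 + 25 + 25 = 75
75 = (2,0,3)_6 → 2² + 0² + 3² = 4 + 0 + 9 = 13
13 = (2,1)_6 → 2² + 1² = 4 + 1 = 5
5 = (5)_6 → 5² = 25
25 = (4,1)_6 → 4² + 1² = 16 + 1 = 17
17 = (2,5)_6 → 2² + 5² = 4 + 25 = 29
29 = (4,5)_6 → 4² + 5² = 16 + 25 = 41
41 = (1,0,5)_6 → 1² + 0² + 5² = 1 + 0 + 25 = 26
26 = (4,2)_6 → 4² + 2² = 16 + 4 = 20
20 = (3,2)_6 → 3² + 2² = 9 + 4 = 13  — 13 already appeared earlier.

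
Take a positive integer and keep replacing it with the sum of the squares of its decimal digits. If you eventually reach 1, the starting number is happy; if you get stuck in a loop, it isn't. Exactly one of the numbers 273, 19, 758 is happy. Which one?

273: 273 → 62 → 40 → 16 → 37 → 58 → 89 → 145 → 42 → 20 → 4 → 16  — repeats 16 (not happy)
19: 19 → 82 → 68 → 100 → 1  — reaches 1 (happy)
758: 758 → 138 → 74 → 65 → 61 → 37 → 58 → 89 → 145 → 42 → 20 → 4 → 16 → 37  — repeats 37 (not happy)

19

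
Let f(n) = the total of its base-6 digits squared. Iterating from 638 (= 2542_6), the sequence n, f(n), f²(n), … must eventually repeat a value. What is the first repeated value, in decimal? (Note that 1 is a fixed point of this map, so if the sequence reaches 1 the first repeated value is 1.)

1

638 = (2,5,4,2)_6 → 49
49 = (1,2,1)_6 → 6
6 = (1,0)_6 → 1  — reached the fixed point 1.
1 → 1, so 1 is the first repeated value.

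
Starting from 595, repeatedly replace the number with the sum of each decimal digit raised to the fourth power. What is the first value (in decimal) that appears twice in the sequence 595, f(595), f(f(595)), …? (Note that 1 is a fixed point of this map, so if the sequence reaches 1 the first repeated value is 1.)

13139

595 → 5⁴ + 9⁴ + 5⁴ = 625 + 6561 + 625 = 7811
7811 → 7⁴ + 8⁴ + 1⁴ + 1⁴ = 2401 + 4096 + 1 + 1 = 6499
6499 → 6⁴ + 4⁴ + 9⁴ + 9⁴ = 1296 + 256 + 6561 + 6561 = 14674
14674 → 1⁴ + 4⁴ + 6⁴ + 7⁴ + 4⁴ = 1 + 256 + 1296 + 2401 + 256 = 4210
4210 → 4⁴ + 2⁴ + 1⁴ + 0⁴ = 256 + 16 + 1 + 0 = 273
273 → 2⁴ + 7⁴ + 3⁴ = 16 + 2401 + 81 = 2498
2498 → 2⁴ + 4⁴ + 9⁴ + 8⁴ = 16 + 256 + 6561 + 4096 = 10929
10929 → 1⁴ + 0⁴ + 9⁴ + 2⁴ + 9⁴ = 1 + 0 + 6561 + 16 + 6561 = 13139
13139 → 1⁴ + 3⁴ + 1⁴ + 3⁴ + 9⁴ = 1 + 81 + 1 + 81 + 6561 = 6725
6725 → 6⁴ + 7⁴ + 2⁴ + 5⁴ = 1296 + 2401 + 16 + 625 = 4338
4338 → 4⁴ + 3⁴ + 3⁴ + 8⁴ = 256 + 81 + 81 + 4096 = 4514
4514 → 4⁴ + 5⁴ + 1⁴ + 4⁴ = 256 + 625 + 1 + 256 = 1138
1138 → 1⁴ + 1⁴ + 3⁴ + 8⁴ = 1 + 1 + 81 + 4096 = 4179
4179 → 4⁴ + 1⁴ + 7⁴ + 9⁴ = 256 + 1 + 2401 + 6561 = 9219
9219 → 9⁴ + 2⁴ + 1⁴ + 9⁴ = 6561 + 16 + 1 + 6561 = 13139  — 13139 already appeared earlier.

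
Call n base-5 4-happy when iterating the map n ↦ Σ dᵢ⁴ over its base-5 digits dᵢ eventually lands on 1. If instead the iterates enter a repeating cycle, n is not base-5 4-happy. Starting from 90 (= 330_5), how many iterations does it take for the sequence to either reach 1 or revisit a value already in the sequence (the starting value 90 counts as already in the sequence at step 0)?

90 = (3,3,0)_5 → 3⁴ + 3⁴ + 0⁴ = 81 + 81 + 0 = 162
162 = (1,1,2,2)_5 → 1⁴ + 1⁴ + 2⁴ + 2⁴ = 1 + 1 + 16 + 16 = 34
34 = (1,1,4)_5 → 1⁴ + 1⁴ + 4⁴ = 1 + 1 + 256 = 258
258 = (2,0,1,3)_5 → 2⁴ + 0⁴ + 1⁴ + 3⁴ = 16 + 0 + 1 + 81 = 98
98 = (3,4,3)_5 → 3⁴ + 4⁴ + 3⁴ = 81 + 256 + 81 = 418
418 = (3,1,3,3)_5 → 3⁴ + 1⁴ + 3⁴ + 3⁴ = 81 + 1 + 81 + 81 = 244
244 = (1,4,3,4)_5 → 1⁴ + 4⁴ + 3⁴ + 4⁴ = 1 + 256 + 81 + 256 = 594
594 = (4,3,3,4)_5 → 4⁴ + 3⁴ + 3⁴ + 4⁴ = 256 + 81 + 81 + 256 = 674
674 = (1,0,1,4,4)_5 → 1⁴ + 0⁴ + 1⁴ + 4⁴ + 4⁴ = 1 + 0 + 1 + 256 + 256 = 514
514 = (4,0,2,4)_5 → 4⁴ + 0⁴ + 2⁴ + 4⁴ = 256 + 0 + 16 + 256 = 528
528 = (4,1,0,3)_5 → 4⁴ + 1⁴ + 0⁴ + 3⁴ = 256 + 1 + 0 + 81 = 338
338 = (2,3,2,3)_5 → 2⁴ + 3⁴ + 2⁴ + 3⁴ = 16 + 81 + 16 + 81 = 194
194 = (1,2,3,4)_5 → 1⁴ + 2⁴ + 3⁴ + 4⁴ = 1 + 16 + 81 + 256 = 354
354 = (2,4,0,4)_5 → 2⁴ + 4⁴ + 0⁴ + 4⁴ = 16 + 256 + 0 + 256 = 528  — 528 repeats.
That took 14 steps.

14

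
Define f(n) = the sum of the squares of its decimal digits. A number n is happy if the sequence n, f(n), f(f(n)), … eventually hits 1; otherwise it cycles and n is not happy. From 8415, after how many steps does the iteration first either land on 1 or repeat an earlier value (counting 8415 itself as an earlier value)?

8415 → 8² + 4² + 1² + 5² = 64 + 16 + 1 + 25 = 106
106 → 1² + 0² + 6² = 1 + 0 + 36 = 37
37 → 3² + 7² = 9 + 49 = 58
58 → 5² + 8² = 25 + 64 = 89
89 → 8² + 9² = 64 + 81 = 145
145 → 1² + 4² + 5² = 1 + 16 + 25 = 42
42 → 4² + 2² = 16 + 4 = 20
20 → 2² + 0² = 4 + 0 = 4
4 → 4² = 16
16 → 1² + 6² = 1 + 36 = 37  — 37 repeats.
That took 10 steps.

10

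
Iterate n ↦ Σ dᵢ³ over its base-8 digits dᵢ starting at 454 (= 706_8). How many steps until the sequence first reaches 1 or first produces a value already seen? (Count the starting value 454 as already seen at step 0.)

6

454 = (7,0,6)_8 → 7³ + 0³ + 6³ = 559
559 = (1,0,5,7)_8 → 1³ + 0³ + 5³ + 7³ = 469
469 = (7,2,5)_8 → 7³ + 2³ + 5³ = 476
476 = (7,3,4)_8 → 7³ + 3³ + 4³ = 434
434 = (6,6,2)_8 → 6³ + 6³ + 2³ = 440
440 = (6,7,0)_8 → 6³ + 7³ + 0³ = 559  — 559 repeats.
That took 6 steps.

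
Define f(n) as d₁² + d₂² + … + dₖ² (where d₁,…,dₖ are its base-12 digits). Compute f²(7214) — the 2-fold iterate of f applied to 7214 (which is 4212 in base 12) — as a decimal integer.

7214 = (4,2,1,2)_12 → 25
25 = (2,1)_12 → 5

5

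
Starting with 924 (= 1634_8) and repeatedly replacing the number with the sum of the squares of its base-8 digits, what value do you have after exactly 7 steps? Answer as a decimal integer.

25

924 = (1,6,3,4)_8 → 1² + 6² + 3² + 4² = 1 + 36 + 9 + 16 = 62
62 = (7,6)_8 → 7² + 6² = 49 + 36 = 85
85 = (1,2,5)_8 → 1² + 2² + 5² = 1 + 4 + 25 = 30
30 = (3,6)_8 → 3² + 6² = 9 + 36 = 45
45 = (5,5)_8 → 5² + 5² = 25 + 25 = 50
50 = (6,2)_8 → 6² + 2² = 36 + 4 = 40
40 = (5,0)_8 → 5² + 0² = 25 + 0 = 25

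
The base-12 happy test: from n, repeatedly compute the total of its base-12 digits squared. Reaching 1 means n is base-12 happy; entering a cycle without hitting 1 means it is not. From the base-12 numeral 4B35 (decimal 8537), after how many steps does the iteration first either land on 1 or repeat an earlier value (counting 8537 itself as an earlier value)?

5

8537 = (4,11,3,5)_12 → 4² + 11² + 3² + 5² = 16 + 121 + 9 + 25 = 171
171 = (1,2,3)_12 → 1² + 2² + 3² = 1 + 4 + 9 = 14
14 = (1,2)_12 → 1² + 2² = 1 + 4 = 5
5 = (5)_12 → 5² = 25
25 = (2,1)_12 → 2² + 1² = 4 + 1 = 5  — 5 repeats.
That took 5 steps.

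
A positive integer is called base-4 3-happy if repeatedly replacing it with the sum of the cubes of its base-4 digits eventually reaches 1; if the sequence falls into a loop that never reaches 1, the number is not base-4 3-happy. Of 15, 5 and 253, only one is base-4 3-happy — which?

253

15: 15 → 54 → 36 → 9 → 9  — repeats 9 (not base-4 3-happy)
5: 5 → 2 → 8 → 8  — repeats 8 (not base-4 3-happy)
253: 253 → 82 → 10 → 16 → 1  — reaches 1 (base-4 3-happy)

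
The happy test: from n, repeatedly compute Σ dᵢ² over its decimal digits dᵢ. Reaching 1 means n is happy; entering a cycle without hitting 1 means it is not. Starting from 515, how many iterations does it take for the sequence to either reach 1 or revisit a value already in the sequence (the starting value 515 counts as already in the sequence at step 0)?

12

515 → 5² + 1² + 5² = 51
51 → 5² + 1² = 26
26 → 2² + 6² = 40
40 → 4² + 0² = 16
16 → 1² + 6² = 37
37 → 3² + 7² = 58
58 → 5² + 8² = 89
89 → 8² + 9² = 145
145 → 1² + 4² + 5² = 42
42 → 4² + 2² = 20
20 → 2² + 0² = 4
4 → 4² = 16  — 16 repeats.
That took 12 steps.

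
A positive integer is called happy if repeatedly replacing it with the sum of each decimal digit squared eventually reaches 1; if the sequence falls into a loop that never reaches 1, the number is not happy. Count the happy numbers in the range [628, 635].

628: 628 → 104 → 17 → 50 → 25 → 29 → 85 → 89 → 145 → 42 → 20 → 4 → 16 → 37 → 58 → 89  — not happy
629: 629 → 121 → 6 → 36 → 45 → 41 → 17 → 50 → 25 → 29 → 85 → 89 → 145 → 42 → 20 → 4 → 16 → 37 → 58 → 89  — not happy
630: 630 → 45 → 41 → 17 → 50 → 25 → 29 → 85 → 89 → 145 → 42 → 20 → 4 → 16 → 37 → 58 → 89  — not happy
631: 631 → 46 → 52 → 29 → 85 → 89 → 145 → 42 → 20 → 4 → 16 → 37 → 58 → 89  — not happy
632: 632 → 49 → 97 → 130 → 10 → 1  — happy
633: 633 → 54 → 41 → 17 → 50 → 25 → 29 → 85 → 89 → 145 → 42 → 20 → 4 → 16 → 37 → 58 → 89  — not happy
634: 634 → 61 → 37 → 58 → 89 → 145 → 42 → 20 → 4 → 16 → 37  — not happy
635: 635 → 70 → 49 → 97 → 130 → 10 → 1  — happy
happy: 632, 635

2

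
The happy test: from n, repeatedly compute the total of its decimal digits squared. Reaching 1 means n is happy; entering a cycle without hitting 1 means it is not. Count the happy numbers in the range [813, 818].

813: 813 → 74 → 65 → 61 → 37 → 58 → 89 → 145 → 42 → 20 → 4 → 16 → 37  (repeats 37)
814: 814 → 81 → 65 → 61 → 37 → 58 → 89 → 145 → 42 → 20 → 4 → 16 → 37  (repeats 37)
815: 815 → 90 → 81 → 65 → 61 → 37 → 58 → 89 → 145 → 42 → 20 → 4 → 16 → 37  (repeats 37)
816: 816 → 101 → 2 → 4 → 16 → 37 → 58 → 89 → 145 → 42 → 20 → 4  (repeats 4)
817: 817 → 114 → 18 → 65 → 61 → 37 → 58 → 89 → 145 → 42 → 20 → 4 → 16 → 37  (repeats 37)
818: 818 → 129 → 86 → 100 → 1  (reaches 1)
happy: 818

1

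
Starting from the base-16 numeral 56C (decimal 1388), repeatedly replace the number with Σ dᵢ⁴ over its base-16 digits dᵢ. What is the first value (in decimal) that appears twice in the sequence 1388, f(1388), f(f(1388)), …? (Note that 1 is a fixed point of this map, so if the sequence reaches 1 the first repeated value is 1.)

1388 = (5,6,12)_16 → 5⁴ + 6⁴ + 12⁴ = 22657
22657 = (5,8,8,1)_16 → 5⁴ + 8⁴ + 8⁴ + 1⁴ = 8818
8818 = (2,2,7,2)_16 → 2⁴ + 2⁴ + 7⁴ + 2⁴ = 2449
2449 = (9,9,1)_16 → 9⁴ + 9⁴ + 1⁴ = 13123
13123 = (3,3,4,3)_16 → 3⁴ + 3⁴ + 4⁴ + 3⁴ = 499
499 = (1,15,3)_16 → 1⁴ + 15⁴ + 3⁴ = 50707
50707 = (12,6,1,3)_16 → 12⁴ + 6⁴ + 1⁴ + 3⁴ = 22114
22114 = (5,6,6,2)_16 → 5⁴ + 6⁴ + 6⁴ + 2⁴ = 3233
3233 = (12,10,1)_16 → 12⁴ + 10⁴ + 1⁴ = 30737
30737 = (7,8,1,1)_16 → 7⁴ + 8⁴ + 1⁴ + 1⁴ = 6499
6499 = (1,9,6,3)_16 → 1⁴ + 9⁴ + 6⁴ + 3⁴ = 7939
7939 = (1,15,0,3)_16 → 1⁴ + 15⁴ + 0⁴ + 3⁴ = 50707  — 50707 already appeared earlier.

50707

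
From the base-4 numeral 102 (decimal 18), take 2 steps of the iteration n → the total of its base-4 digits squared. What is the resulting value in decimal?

18 = (1,0,2)_4 → 1² + 0² + 2² = 1 + 0 + 4 = 5
5 = (1,1)_4 → 1² + 1² = 1 + 1 = 2

2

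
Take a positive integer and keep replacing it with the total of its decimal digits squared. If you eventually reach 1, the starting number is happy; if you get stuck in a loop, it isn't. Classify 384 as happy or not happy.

384 → 3² + 8² + 4² = 89
89 → 8² + 9² = 145
145 → 1² + 4² + 5² = 42
42 → 4² + 2² = 20
20 → 2² + 0² = 4
4 → 4² = 16
16 → 1² + 6² = 37
37 → 3² + 7² = 58
58 → 5² + 8² = 89  — 89 already seen; the sequence cycles without reaching 1.

not happy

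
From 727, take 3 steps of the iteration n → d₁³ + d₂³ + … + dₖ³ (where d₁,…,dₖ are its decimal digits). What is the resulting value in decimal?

730

727 → 694
694 → 1009
1009 → 730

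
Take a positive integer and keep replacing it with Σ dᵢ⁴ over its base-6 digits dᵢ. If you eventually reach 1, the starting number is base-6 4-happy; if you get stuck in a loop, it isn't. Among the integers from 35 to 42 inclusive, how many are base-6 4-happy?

1

35: 35 → 1250 → 1153 → 642 → 1266 → 1251 → 1218 → 1331 → 1251  — not base-6 4-happy
36: 36 → 1  — base-6 4-happy
37: 37 → 2 → 16 → 272 → 99 → 353 → 963 → 609 → 978 → 338 → 114 → 82 → 273 → 164 → 353  — not base-6 4-happy
38: 38 → 17 → 641 → 1522 → 259 → 4 → 256 → 258 → 3 → 81 → 98 → 288 → 17  — not base-6 4-happy
39: 39 → 82 → 273 → 164 → 353 → 963 → 609 → 978 → 338 → 114 → 82  — not base-6 4-happy
40: 40 → 257 → 627 → 738 → 178 → 1137 → 788 → 803 → 963 → 609 → 978 → 338 → 114 → 82 → 273 → 164 → 353 → 963  — not base-6 4-happy
41: 41 → 626 → 673 → 338 → 114 → 82 → 273 → 164 → 353 → 963 → 609 → 978 → 338  — not base-6 4-happy
42: 42 → 2 → 16 → 272 → 99 → 353 → 963 → 609 → 978 → 338 → 114 → 82 → 273 → 164 → 353  — not base-6 4-happy
base-6 4-happy: 36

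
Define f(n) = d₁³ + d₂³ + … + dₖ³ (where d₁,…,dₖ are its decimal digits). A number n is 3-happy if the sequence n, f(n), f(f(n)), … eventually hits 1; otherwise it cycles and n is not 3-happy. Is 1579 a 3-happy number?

1579 → 1³ + 5³ + 7³ + 9³ = 1 + 125 + 343 + 729 = 1198
1198 → 1³ + 1³ + 9³ + 8³ = 1 + 1 + 729 + 512 = 1243
1243 → 1³ + 2³ + 4³ + 3³ = 1 + 8 + 64 + 27 = 100
100 → 1³ + 0³ + 0³ = 1 + 0 + 0 = 1  — reached 1.

3-happy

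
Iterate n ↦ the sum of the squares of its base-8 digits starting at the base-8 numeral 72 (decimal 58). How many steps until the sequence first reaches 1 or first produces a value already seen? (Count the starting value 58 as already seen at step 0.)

58 = (7,2)_8 → 7² + 2² = 49 + 4 = 53
53 = (6,5)_8 → 6² + 5² = 36 + 25 = 61
61 = (7,5)_8 → 7² + 5² = 49 + 25 = 74
74 = (1,1,2)_8 → 1² + 1² + 2² = 1 + 1 + 4 = 6
6 = (6)_8 → 6² = 36
36 = (4,4)_8 → 4² + 4² = 16 + 16 = 32
32 = (4,0)_8 → 4² + 0² = 16 + 0 = 16
16 = (2,0)_8 → 2² + 0² = 4 + 0 = 4
4 = (4)_8 → 4² = 16  — 16 repeats.
That took 9 steps.

9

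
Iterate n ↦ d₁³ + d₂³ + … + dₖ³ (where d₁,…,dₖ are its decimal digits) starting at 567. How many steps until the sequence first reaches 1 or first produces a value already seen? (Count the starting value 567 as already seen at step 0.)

6

567 → 684
684 → 792
792 → 1080
1080 → 513
513 → 153
153 → 153  — 153 repeats.
That took 6 steps.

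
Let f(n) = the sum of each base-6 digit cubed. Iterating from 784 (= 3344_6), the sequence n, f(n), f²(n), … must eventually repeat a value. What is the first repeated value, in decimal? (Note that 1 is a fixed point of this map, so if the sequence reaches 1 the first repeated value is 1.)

1

784 = (3,3,4,4)_6 → 3³ + 3³ + 4³ + 4³ = 27 + 27 + 64 + 64 = 182
182 = (5,0,2)_6 → 5³ + 0³ + 2³ = 125 + 0 + 8 = 133
133 = (3,4,1)_6 → 3³ + 4³ + 1³ = 27 + 64 + 1 = 92
92 = (2,3,2)_6 → 2³ + 3³ + 2³ = 8 + 27 + 8 = 43
43 = (1,1,1)_6 → 1³ + 1³ + 1³ = 1 + 1 + 1 = 3
3 = (3)_6 → 3³ = 27
27 = (4,3)_6 → 4³ + 3³ = 64 + 27 = 91
91 = (2,3,1)_6 → 2³ + 3³ + 1³ = 8 + 27 + 1 = 36
36 = (1,0,0)_6 → 1³ + 0³ + 0³ = 1 + 0 + 0 = 1  — reached the fixed point 1.
1 → 1, so 1 is the first repeated value.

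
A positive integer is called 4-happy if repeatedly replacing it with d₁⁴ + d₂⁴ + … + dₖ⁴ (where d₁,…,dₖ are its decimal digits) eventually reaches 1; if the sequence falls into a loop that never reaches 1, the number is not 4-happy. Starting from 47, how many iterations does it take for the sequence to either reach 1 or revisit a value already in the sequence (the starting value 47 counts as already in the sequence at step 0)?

9

47 → 2657
2657 → 4338
4338 → 4514
4514 → 1138
1138 → 4179
4179 → 9219
9219 → 13139
13139 → 6725
6725 → 4338  — 4338 repeats.
That took 9 steps.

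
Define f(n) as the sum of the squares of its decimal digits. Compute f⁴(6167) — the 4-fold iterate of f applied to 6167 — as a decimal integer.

6167 → 6² + 1² + 6² + 7² = 36 + 1 + 36 + 49 = 122
122 → 1² + 2² + 2² = 1 + 4 + 4 = 9
9 → 9² = 81
81 → 8² + 1² = 64 + 1 = 65

65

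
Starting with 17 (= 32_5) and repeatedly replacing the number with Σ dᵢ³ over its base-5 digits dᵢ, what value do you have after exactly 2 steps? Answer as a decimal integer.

9

17 = (3,2)_5 → 3³ + 2³ = 35
35 = (1,2,0)_5 → 1³ + 2³ + 0³ = 9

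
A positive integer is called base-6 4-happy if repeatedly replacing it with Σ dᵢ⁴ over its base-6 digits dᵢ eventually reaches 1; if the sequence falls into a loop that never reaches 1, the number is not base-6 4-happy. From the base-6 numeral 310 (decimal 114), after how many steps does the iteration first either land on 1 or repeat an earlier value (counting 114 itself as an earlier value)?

9

114 = (3,1,0)_6 → 3⁴ + 1⁴ + 0⁴ = 82
82 = (2,1,4)_6 → 2⁴ + 1⁴ + 4⁴ = 273
273 = (1,1,3,3)_6 → 1⁴ + 1⁴ + 3⁴ + 3⁴ = 164
164 = (4,3,2)_6 → 4⁴ + 3⁴ + 2⁴ = 353
353 = (1,3,4,5)_6 → 1⁴ + 3⁴ + 4⁴ + 5⁴ = 963
963 = (4,2,4,3)_6 → 4⁴ + 2⁴ + 4⁴ + 3⁴ = 609
609 = (2,4,5,3)_6 → 2⁴ + 4⁴ + 5⁴ + 3⁴ = 978
978 = (4,3,1,0)_6 → 4⁴ + 3⁴ + 1⁴ + 0⁴ = 338
338 = (1,3,2,2)_6 → 1⁴ + 3⁴ + 2⁴ + 2⁴ = 114  — 114 repeats.
That took 9 steps.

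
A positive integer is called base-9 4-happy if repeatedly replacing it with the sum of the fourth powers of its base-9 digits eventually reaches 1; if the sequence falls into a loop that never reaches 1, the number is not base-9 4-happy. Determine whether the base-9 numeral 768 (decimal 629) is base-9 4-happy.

base-9 4-happy

629 = (7,6,8)_9 → 7793
7793 = (1,1,6,1,8)_9 → 5395
5395 = (7,3,5,4)_9 → 3363
3363 = (4,5,4,6)_9 → 2433
2433 = (3,3,0,3)_9 → 243
243 = (3,0,0)_9 → 81
81 = (1,0,0)_9 → 1  — reached 1.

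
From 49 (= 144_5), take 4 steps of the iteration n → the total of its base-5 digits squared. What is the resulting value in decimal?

1

49 = (1,4,4)_5 → 1² + 4² + 4² = 1 + 16 + 16 = 33
33 = (1,1,3)_5 → 1² + 1² + 3² = 1 + 1 + 9 = 11
11 = (2,1)_5 → 2² + 1² = 4 + 1 = 5
5 = (1,0)_5 → 1² + 0² = 1 + 0 = 1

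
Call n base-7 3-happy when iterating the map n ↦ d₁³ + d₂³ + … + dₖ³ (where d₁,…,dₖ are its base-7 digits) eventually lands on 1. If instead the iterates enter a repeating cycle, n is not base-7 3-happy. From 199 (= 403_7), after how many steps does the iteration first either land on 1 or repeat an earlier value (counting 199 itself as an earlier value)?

199 = (4,0,3)_7 → 4³ + 0³ + 3³ = 91
91 = (1,6,0)_7 → 1³ + 6³ + 0³ = 217
217 = (4,3,0)_7 → 4³ + 3³ + 0³ = 91  — 91 repeats.
That took 3 steps.

3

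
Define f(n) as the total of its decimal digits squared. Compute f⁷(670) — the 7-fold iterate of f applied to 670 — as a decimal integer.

16

670 → 6² + 7² + 0² = 36 + 49 + 0 = 85
85 → 8² + 5² = 64 + 25 = 89
89 → 8² + 9² = 64 + 81 = 145
145 → 1² + 4² + 5² = 1 + 16 + 25 = 42
42 → 4² + 2² = 16 + 4 = 20
20 → 2² + 0² = 4 + 0 = 4
4 → 4² = 16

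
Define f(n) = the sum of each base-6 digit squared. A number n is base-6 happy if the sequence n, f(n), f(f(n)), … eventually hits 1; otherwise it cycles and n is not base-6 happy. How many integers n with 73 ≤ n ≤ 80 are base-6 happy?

73: 73 → 5 → 25 → 17 → 29 → 41 → 26 → 20 → 13 → 5  (repeats 5)
74: 74 → 8 → 5 → 25 → 17 → 29 → 41 → 26 → 20 → 13 → 5  (repeats 5)
75: 75 → 13 → 5 → 25 → 17 → 29 → 41 → 26 → 20 → 13  (repeats 13)
76: 76 → 20 → 13 → 5 → 25 → 17 → 29 → 41 → 26 → 20  (repeats 20)
77: 77 → 29 → 41 → 26 → 20 → 13 → 5 → 25 → 17 → 29  (repeats 29)
78: 78 → 5 → 25 → 17 → 29 → 41 → 26 → 20 → 13 → 5  (repeats 5)
79: 79 → 6 → 1  (reaches 1)
80: 80 → 9 → 10 → 17 → 29 → 41 → 26 → 20 → 13 → 5 → 25 → 17  (repeats 17)
base-6 happy: 79

1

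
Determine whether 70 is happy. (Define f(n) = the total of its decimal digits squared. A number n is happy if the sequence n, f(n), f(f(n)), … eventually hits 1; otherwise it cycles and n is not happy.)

70 → 7² + 0² = 49 + 0 = 49
49 → 4² + 9² = 16 + 81 = 97
97 → 9² + 7² = 81 + 49 = 130
130 → 1² + 3² + 0² = 1 + 9 + 0 = 10
10 → 1² + 0² = 1 + 0 = 1  — reached 1.

happy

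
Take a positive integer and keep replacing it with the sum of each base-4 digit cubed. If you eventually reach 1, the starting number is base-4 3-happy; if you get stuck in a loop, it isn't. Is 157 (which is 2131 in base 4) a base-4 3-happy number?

157 = (2,1,3,1)_4 → 2³ + 1³ + 3³ + 1³ = 37
37 = (2,1,1)_4 → 2³ + 1³ + 1³ = 10
10 = (2,2)_4 → 2³ + 2³ = 16
16 = (1,0,0)_4 → 1³ + 0³ + 0³ = 1  — reached 1.

base-4 3-happy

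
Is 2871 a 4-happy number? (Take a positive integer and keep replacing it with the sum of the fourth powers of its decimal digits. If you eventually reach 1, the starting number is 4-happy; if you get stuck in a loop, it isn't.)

not 4-happy

2871 → 2⁴ + 8⁴ + 7⁴ + 1⁴ = 6514
6514 → 6⁴ + 5⁴ + 1⁴ + 4⁴ = 2178
2178 → 2⁴ + 1⁴ + 7⁴ + 8⁴ = 6514  — 6514 already seen; the sequence cycles without reaching 1.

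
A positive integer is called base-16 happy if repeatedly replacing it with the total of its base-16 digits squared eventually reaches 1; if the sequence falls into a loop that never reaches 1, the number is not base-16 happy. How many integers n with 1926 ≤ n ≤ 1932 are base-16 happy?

3

1926: 1926 → 149 → 106 → 136 → 128 → 64 → 16 → 1  — base-16 happy
1927: 1927 → 162 → 104 → 100 → 52 → 25 → 82 → 29 → 170 → 200 → 208 → 169 → 181 → 146 → 85 → 50 → 13 → 169  — not base-16 happy
1928: 1928 → 177 → 122 → 149 → 106 → 136 → 128 → 64 → 16 → 1  — base-16 happy
1929: 1929 → 194 → 148 → 97 → 37 → 29 → 170 → 200 → 208 → 169 → 181 → 146 → 85 → 50 → 13 → 169  — not base-16 happy
1930: 1930 → 213 → 194 → 148 → 97 → 37 → 29 → 170 → 200 → 208 → 169 → 181 → 146 → 85 → 50 → 13 → 169  — not base-16 happy
1931: 1931 → 234 → 296 → 69 → 41 → 85 → 50 → 13 → 169 → 181 → 146 → 85  — not base-16 happy
1932: 1932 → 257 → 2 → 4 → 16 → 1  — base-16 happy
base-16 happy: 1926, 1928, 1932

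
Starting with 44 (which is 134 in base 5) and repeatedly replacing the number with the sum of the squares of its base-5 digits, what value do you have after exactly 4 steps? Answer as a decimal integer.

44 = (1,3,4)_5 → 26
26 = (1,0,1)_5 → 2
2 = (2)_5 → 4
4 = (4)_5 → 16

16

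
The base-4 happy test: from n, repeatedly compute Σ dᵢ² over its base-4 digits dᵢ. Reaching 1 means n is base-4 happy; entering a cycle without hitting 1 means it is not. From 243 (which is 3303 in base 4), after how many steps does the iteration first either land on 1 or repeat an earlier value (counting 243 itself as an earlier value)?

7

243 = (3,3,0,3)_4 → 3² + 3² + 0² + 3² = 27
27 = (1,2,3)_4 → 1² + 2² + 3² = 14
14 = (3,2)_4 → 3² + 2² = 13
13 = (3,1)_4 → 3² + 1² = 10
10 = (2,2)_4 → 2² + 2² = 8
8 = (2,0)_4 → 2² + 0² = 4
4 = (1,0)_4 → 1² + 0² = 1  — reached 1.
That took 7 steps.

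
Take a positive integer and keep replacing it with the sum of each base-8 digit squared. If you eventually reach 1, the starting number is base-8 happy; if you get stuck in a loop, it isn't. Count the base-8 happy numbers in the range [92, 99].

92: 92 → 26 → 13 → 26  (repeats 26)
93: 93 → 35 → 25 → 10 → 5 → 25  (repeats 25)
94: 94 → 46 → 61 → 74 → 6 → 36 → 32 → 16 → 4 → 16  (repeats 16)
95: 95 → 59 → 58 → 53 → 61 → 74 → 6 → 36 → 32 → 16 → 4 → 16  (repeats 16)
96: 96 → 17 → 5 → 25 → 10 → 5  (repeats 5)
97: 97 → 18 → 8 → 1  (reaches 1)
98: 98 → 21 → 29 → 34 → 20 → 20  (repeats 20)
99: 99 → 26 → 13 → 26  (repeats 26)
base-8 happy: 97

1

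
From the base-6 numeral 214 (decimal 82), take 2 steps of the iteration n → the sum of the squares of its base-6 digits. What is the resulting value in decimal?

18

82 = (2,1,4)_6 → 2² + 1² + 4² = 21
21 = (3,3)_6 → 3² + 3² = 18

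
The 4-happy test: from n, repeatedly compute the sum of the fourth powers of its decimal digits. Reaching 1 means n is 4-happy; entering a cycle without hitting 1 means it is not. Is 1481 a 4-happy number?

not 4-happy

1481 → 1⁴ + 4⁴ + 8⁴ + 1⁴ = 1 + 256 + 4096 + 1 = 4354
4354 → 4⁴ + 3⁴ + 5⁴ + 4⁴ = 256 + 81 + 625 + 256 = 1218
1218 → 1⁴ + 2⁴ + 1⁴ + 8⁴ = 1 + 16 + 1 + 4096 = 4114
4114 → 4⁴ + 1⁴ + 1⁴ + 4⁴ = 256 + 1 + 1 + 256 = 514
514 → 5⁴ + 1⁴ + 4⁴ = 625 + 1 + 256 = 882
882 → 8⁴ + 8⁴ + 2⁴ = 4096 + 4096 + 16 = 8208
8208 → 8⁴ + 2⁴ + 0⁴ + 8⁴ = 4096 + 16 + 0 + 4096 = 8208  — 8208 already seen; the sequence cycles without reaching 1.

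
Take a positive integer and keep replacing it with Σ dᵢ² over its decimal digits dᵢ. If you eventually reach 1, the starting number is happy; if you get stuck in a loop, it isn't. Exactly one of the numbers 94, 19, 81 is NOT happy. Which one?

94: 94 → 97 → 130 → 10 → 1  — reaches 1 (happy)
19: 19 → 82 → 68 → 100 → 1  — reaches 1 (happy)
81: 81 → 65 → 61 → 37 → 58 → 89 → 145 → 42 → 20 → 4 → 16 → 37  — repeats 37 (not happy)

81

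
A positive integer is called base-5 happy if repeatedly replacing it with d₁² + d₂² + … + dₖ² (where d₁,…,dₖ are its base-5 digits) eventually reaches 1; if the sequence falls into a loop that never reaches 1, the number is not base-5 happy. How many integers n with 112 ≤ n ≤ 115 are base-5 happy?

1

112: 112 → 24 → 32 → 6 → 2 → 4 → 16 → 10 → 4  (repeats 4)
113: 113 → 29 → 17 → 13 → 13  (repeats 13)
114: 114 → 36 → 6 → 2 → 4 → 16 → 10 → 4  (repeats 4)
115: 115 → 25 → 1  (reaches 1)
base-5 happy: 115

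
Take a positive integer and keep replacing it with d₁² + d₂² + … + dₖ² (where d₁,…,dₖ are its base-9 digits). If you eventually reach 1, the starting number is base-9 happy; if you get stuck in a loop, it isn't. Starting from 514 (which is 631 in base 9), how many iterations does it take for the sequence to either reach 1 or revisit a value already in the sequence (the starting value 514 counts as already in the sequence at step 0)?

5

514 = (6,3,1)_9 → 6² + 3² + 1² = 36 + 9 + 1 = 46
46 = (5,1)_9 → 5² + 1² = 25 + 1 = 26
26 = (2,8)_9 → 2² + 8² = 4 + 64 = 68
68 = (7,5)_9 → 7² + 5² = 49 + 25 = 74
74 = (8,2)_9 → 8² + 2² = 64 + 4 = 68  — 68 repeats.
That took 5 steps.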